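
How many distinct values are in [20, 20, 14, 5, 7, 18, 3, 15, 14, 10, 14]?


List all unique values:
Distinct values: [3, 5, 7, 10, 14, 15, 18, 20]
Count = 8
Final answer: 8


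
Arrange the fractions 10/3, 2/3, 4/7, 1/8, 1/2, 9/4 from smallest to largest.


Convert to decimal for comparison:
  10/3 = 3.3333
  2/3 = 0.6667
  4/7 = 0.5714
  1/8 = 0.125
  1/2 = 0.5
  9/4 = 2.25
Decimals in increasing order: 0.125 < 0.5 < 0.5714 < 0.6667 < 2.25 < 3.3333
Writing each back as its fraction gives the sorted order.
Final answer: 1/8, 1/2, 4/7, 2/3, 9/4, 10/3


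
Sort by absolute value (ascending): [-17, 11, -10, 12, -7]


Compute absolute values:
  |-17| = 17
  |11| = 11
  |-10| = 10
  |12| = 12
  |-7| = 7
Absolute values in increasing order: 7 < 10 < 11 < 12 < 17
Listing the original numbers in that order gives the answer.
Final answer: [-7, -10, 11, 12, -17]


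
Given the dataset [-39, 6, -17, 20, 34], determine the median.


First, sort the list: [-39, -17, 6, 20, 34]
The list has 5 elements (odd count).
The middle index is 2 (0-based), and the element there is 6.
Final answer: 6


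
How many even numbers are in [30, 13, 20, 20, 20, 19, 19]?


Check each element:
  30 is even
  13 is odd
  20 is even
  20 is even
  20 is even
  19 is odd
  19 is odd
Evens: [30, 20, 20, 20]
Count of evens = 4
Final answer: 4


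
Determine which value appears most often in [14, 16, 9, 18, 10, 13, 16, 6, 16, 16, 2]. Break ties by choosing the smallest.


Count the frequency of each value:
  2 appears 1 time(s)
  6 appears 1 time(s)
  9 appears 1 time(s)
  10 appears 1 time(s)
  13 appears 1 time(s)
  14 appears 1 time(s)
  16 appears 4 time(s)
  18 appears 1 time(s)
Maximum frequency is 4.
Only 16 reaches that frequency, so it is the mode.
Final answer: 16


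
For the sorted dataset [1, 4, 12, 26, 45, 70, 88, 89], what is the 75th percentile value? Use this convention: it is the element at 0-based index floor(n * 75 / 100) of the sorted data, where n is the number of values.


The dataset has n = 8 elements.
Index = floor(8 * 75 / 100) = floor(600 / 100) = floor(6) = 6
Counting from index 0 in the sorted data, the element at index 6 is 88.
Final answer: 88


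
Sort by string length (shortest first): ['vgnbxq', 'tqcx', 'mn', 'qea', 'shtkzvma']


Compute lengths:
  'vgnbxq' has length 6
  'tqcx' has length 4
  'mn' has length 2
  'qea' has length 3
  'shtkzvma' has length 8
Lengths in increasing order: 2 < 3 < 4 < 6 < 8
Listing the words in that order gives the answer.
Final answer: ['mn', 'qea', 'tqcx', 'vgnbxq', 'shtkzvma']


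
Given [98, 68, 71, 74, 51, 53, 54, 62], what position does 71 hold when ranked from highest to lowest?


Sort descending: [98, 74, 71, 68, 62, 54, 53, 51]
Find 71 in the sorted list.
71 is at position 3.
Final answer: 3


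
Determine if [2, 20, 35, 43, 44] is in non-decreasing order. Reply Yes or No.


Check consecutive pairs:
  2 <= 20? True
  20 <= 35? True
  35 <= 43? True
  43 <= 44? True
Every consecutive pair is in order, so the list is non-decreasing.
Final answer: Yes


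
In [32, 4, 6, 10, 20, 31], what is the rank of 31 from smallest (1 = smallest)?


Sort ascending: [4, 6, 10, 20, 31, 32]
Find 31 in the sorted list.
31 is at position 5 (1-indexed).
Final answer: 5


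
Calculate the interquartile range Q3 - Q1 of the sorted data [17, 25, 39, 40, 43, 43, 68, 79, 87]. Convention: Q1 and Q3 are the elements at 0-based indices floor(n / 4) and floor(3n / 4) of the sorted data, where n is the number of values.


The data has n = 9 elements.
Q1 index = floor(9 / 4) = floor(2.25) = 2; Q3 index = floor(3 * 9 / 4) = floor(6.75) = 6
Q1 = element at index 2 = 39
Q3 = element at index 6 = 68
IQR = 68 - 39 = 29
Final answer: 29


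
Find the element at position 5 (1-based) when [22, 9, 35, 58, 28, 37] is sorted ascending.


Sort ascending: [9, 22, 28, 35, 37, 58]
The 5th element (1-indexed) is at index 4.
Value = 37
Final answer: 37


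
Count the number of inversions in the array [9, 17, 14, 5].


For each element, count the later elements that are smaller than it:
  9 (index 0): smaller elements after it = [5] -> 1
  17 (index 1): smaller elements after it = [14, 5] -> 2
  14 (index 2): smaller elements after it = [5] -> 1
Total inversions = 1 + 2 + 1 = 4
Final answer: 4


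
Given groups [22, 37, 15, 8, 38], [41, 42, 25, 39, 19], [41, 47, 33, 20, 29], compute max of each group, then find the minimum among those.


Find max of each group:
  Group 1: [22, 37, 15, 8, 38] -> max = 38
  Group 2: [41, 42, 25, 39, 19] -> max = 42
  Group 3: [41, 47, 33, 20, 29] -> max = 47
Maxes: [38, 42, 47]
Minimum of maxes = 38
Final answer: 38


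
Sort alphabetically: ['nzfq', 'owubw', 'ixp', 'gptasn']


Compare strings character by character (the first differing letter decides):
  'gptasn' < 'ixp' since 'g' < 'i' at position 1
  'ixp' < 'nzfq' since 'i' < 'n' at position 1
  'nzfq' < 'owubw' since 'n' < 'o' at position 1
Chaining these comparisons gives the alphabetical order.
Final answer: ['gptasn', 'ixp', 'nzfq', 'owubw']


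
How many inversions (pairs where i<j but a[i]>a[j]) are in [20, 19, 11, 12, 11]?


For each element, count the later elements that are smaller than it:
  20 (index 0): smaller elements after it = [19, 11, 12, 11] -> 4
  19 (index 1): smaller elements after it = [11, 12, 11] -> 3
  11 (index 2): smaller elements after it = [] -> 0
  12 (index 3): smaller elements after it = [11] -> 1
Total inversions = 4 + 3 + 0 + 1 = 8
Final answer: 8


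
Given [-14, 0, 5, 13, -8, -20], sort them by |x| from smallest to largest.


Compute absolute values:
  |-14| = 14
  |0| = 0
  |5| = 5
  |13| = 13
  |-8| = 8
  |-20| = 20
Absolute values in increasing order: 0 < 5 < 8 < 13 < 14 < 20
Listing the original numbers in that order gives the answer.
Final answer: [0, 5, -8, 13, -14, -20]


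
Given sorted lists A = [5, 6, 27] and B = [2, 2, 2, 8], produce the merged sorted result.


List A: [5, 6, 27]
List B: [2, 2, 2, 8]
Repeatedly compare the front elements and take the smaller:
  5 vs 2 -> take 2
  5 vs 2 -> take 2
  5 vs 2 -> take 2
  5 vs 8 -> take 5
  6 vs 8 -> take 6
  27 vs 8 -> take 8
  B is exhausted; append the rest of A: [27]
Final answer: [2, 2, 2, 5, 6, 8, 27]


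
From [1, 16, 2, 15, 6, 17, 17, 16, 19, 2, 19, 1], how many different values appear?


List all unique values:
Distinct values: [1, 2, 6, 15, 16, 17, 19]
Count = 7
Final answer: 7


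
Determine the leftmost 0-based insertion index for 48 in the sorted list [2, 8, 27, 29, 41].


List is sorted: [2, 8, 27, 29, 41]
We need the leftmost position where 48 can be inserted, i.e. the first index whose element is >= 48 (or the end of the list if none is).
Binary search with low=0, high=5 (0-based indices):
  low=0, high=5, mid=2: a[2]=27 < 48, so low = 3
  low=3, high=5, mid=4: a[4]=41 < 48, so low = 5
Now low = high = 5, so the insertion index is 5.
Final answer: 5


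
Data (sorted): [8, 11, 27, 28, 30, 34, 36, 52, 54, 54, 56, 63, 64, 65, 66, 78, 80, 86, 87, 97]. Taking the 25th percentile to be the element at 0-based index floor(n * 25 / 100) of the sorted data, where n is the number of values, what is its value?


The dataset has n = 20 elements.
Index = floor(20 * 25 / 100) = floor(500 / 100) = floor(5) = 5
Counting from index 0 in the sorted data, the element at index 5 is 34.
Final answer: 34


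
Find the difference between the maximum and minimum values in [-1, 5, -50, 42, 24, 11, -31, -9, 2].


Maximum value: 42
Minimum value: -50
Range = 42 - (-50) = 92
Final answer: 92


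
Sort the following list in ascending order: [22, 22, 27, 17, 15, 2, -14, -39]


Original list: [22, 22, 27, 17, 15, 2, -14, -39]
Repeatedly take the smallest remaining element:
  Remaining [22, 22, 27, 17, 15, 2, -14, -39] -> smallest is -39
  Remaining [22, 22, 27, 17, 15, 2, -14] -> smallest is -14
  Remaining [22, 22, 27, 17, 15, 2] -> smallest is 2
  Remaining [22, 22, 27, 17, 15] -> smallest is 15
  Remaining [22, 22, 27, 17] -> smallest is 17
  Remaining [22, 22, 27] -> smallest is 22
  Remaining [22, 27] -> smallest is 22
  Remaining [27] -> smallest is 27
Collecting the picks in order gives the sorted list.
Final answer: [-39, -14, 2, 15, 17, 22, 22, 27]


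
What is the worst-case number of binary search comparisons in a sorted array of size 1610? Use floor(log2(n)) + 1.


Binary search halves the search space each step.
Maximum comparisons = floor(log2(1610)) + 1
log2(1610) = 10.6528
floor(log2(1610)) = 10, so 10 + 1 = 11
Final answer: 11


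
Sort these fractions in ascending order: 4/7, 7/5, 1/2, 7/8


Convert to decimal for comparison:
  4/7 = 0.5714
  7/5 = 1.4
  1/2 = 0.5
  7/8 = 0.875
Decimals in increasing order: 0.5 < 0.5714 < 0.875 < 1.4
Writing each back as its fraction gives the sorted order.
Final answer: 1/2, 4/7, 7/8, 7/5


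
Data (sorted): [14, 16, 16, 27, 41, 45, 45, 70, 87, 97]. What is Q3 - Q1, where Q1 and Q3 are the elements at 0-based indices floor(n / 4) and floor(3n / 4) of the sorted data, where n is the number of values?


The data has n = 10 elements.
Q1 index = floor(10 / 4) = floor(2.5) = 2; Q3 index = floor(3 * 10 / 4) = floor(7.5) = 7
Q1 = element at index 2 = 16
Q3 = element at index 7 = 70
IQR = 70 - 16 = 54
Final answer: 54


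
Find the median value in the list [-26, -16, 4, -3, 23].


First, sort the list: [-26, -16, -3, 4, 23]
The list has 5 elements (odd count).
The middle index is 2 (0-based), and the element there is -3.
Final answer: -3


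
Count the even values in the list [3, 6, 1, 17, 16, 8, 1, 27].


Check each element:
  3 is odd
  6 is even
  1 is odd
  17 is odd
  16 is even
  8 is even
  1 is odd
  27 is odd
Evens: [6, 16, 8]
Count of evens = 3
Final answer: 3


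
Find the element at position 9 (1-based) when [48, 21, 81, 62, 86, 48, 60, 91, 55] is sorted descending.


Sort descending: [91, 86, 81, 62, 60, 55, 48, 48, 21]
The 9th element (1-indexed) is at index 8.
Value = 21
Final answer: 21


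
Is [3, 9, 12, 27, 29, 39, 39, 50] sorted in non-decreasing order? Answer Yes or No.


Check consecutive pairs:
  3 <= 9? True
  9 <= 12? True
  12 <= 27? True
  27 <= 29? True
  29 <= 39? True
  39 <= 39? True
  39 <= 50? True
Every consecutive pair is in order, so the list is non-decreasing.
Final answer: Yes


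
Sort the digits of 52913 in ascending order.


The number 52913 has digits: 5, 2, 9, 1, 3
Sorted: 1, 2, 3, 5, 9
Joining the sorted digits gives the result.
Final answer: 12359


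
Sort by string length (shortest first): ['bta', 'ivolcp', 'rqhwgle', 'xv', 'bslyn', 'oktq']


Compute lengths:
  'bta' has length 3
  'ivolcp' has length 6
  'rqhwgle' has length 7
  'xv' has length 2
  'bslyn' has length 5
  'oktq' has length 4
Lengths in increasing order: 2 < 3 < 4 < 5 < 6 < 7
Listing the words in that order gives the answer.
Final answer: ['xv', 'bta', 'oktq', 'bslyn', 'ivolcp', 'rqhwgle']


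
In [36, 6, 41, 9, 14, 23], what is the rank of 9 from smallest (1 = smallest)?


Sort ascending: [6, 9, 14, 23, 36, 41]
Find 9 in the sorted list.
9 is at position 2 (1-indexed).
Final answer: 2


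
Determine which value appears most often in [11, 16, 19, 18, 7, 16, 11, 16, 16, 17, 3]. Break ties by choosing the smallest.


Count the frequency of each value:
  3 appears 1 time(s)
  7 appears 1 time(s)
  11 appears 2 time(s)
  16 appears 4 time(s)
  17 appears 1 time(s)
  18 appears 1 time(s)
  19 appears 1 time(s)
Maximum frequency is 4.
Only 16 reaches that frequency, so it is the mode.
Final answer: 16


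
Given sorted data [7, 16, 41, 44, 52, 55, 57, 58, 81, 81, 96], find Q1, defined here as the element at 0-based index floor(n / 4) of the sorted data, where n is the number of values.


The list has n = 11 elements.
Q1 index = floor(11 / 4) = floor(2.75) = 2
Counting from index 0 in the sorted data, the element at index 2 is 41.
Final answer: 41


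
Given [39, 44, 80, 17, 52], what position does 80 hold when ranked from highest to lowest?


Sort descending: [80, 52, 44, 39, 17]
Find 80 in the sorted list.
80 is at position 1.
Final answer: 1


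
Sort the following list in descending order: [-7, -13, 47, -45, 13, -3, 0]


Original list: [-7, -13, 47, -45, 13, -3, 0]
Repeatedly take the largest remaining element:
  Remaining [-7, -13, 47, -45, 13, -3, 0] -> largest is 47
  Remaining [-7, -13, -45, 13, -3, 0] -> largest is 13
  Remaining [-7, -13, -45, -3, 0] -> largest is 0
  Remaining [-7, -13, -45, -3] -> largest is -3
  Remaining [-7, -13, -45] -> largest is -7
  Remaining [-13, -45] -> largest is -13
  Remaining [-45] -> largest is -45
Collecting the picks in order gives the descending list.
Final answer: [47, 13, 0, -3, -7, -13, -45]


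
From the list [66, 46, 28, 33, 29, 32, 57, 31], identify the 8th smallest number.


Sort ascending: [28, 29, 31, 32, 33, 46, 57, 66]
The 8th element (1-indexed) is at index 7.
Value = 66
Final answer: 66


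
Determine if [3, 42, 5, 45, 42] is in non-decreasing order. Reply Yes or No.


Check consecutive pairs:
  3 <= 42? True
  42 <= 5? False
  5 <= 45? True
  45 <= 42? False
2 consecutive pair(s) are out of order, so the list is not sorted.
Final answer: No


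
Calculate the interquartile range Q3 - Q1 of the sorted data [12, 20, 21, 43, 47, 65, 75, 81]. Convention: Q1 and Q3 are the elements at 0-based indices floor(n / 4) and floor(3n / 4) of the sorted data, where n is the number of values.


The data has n = 8 elements.
Q1 index = floor(8 / 4) = floor(2) = 2; Q3 index = floor(3 * 8 / 4) = floor(6) = 6
Q1 = element at index 2 = 21
Q3 = element at index 6 = 75
IQR = 75 - 21 = 54
Final answer: 54


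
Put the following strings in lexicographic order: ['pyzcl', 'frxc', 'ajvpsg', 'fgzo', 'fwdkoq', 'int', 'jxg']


Compare strings character by character (the first differing letter decides):
  'ajvpsg' < 'fgzo' since 'a' < 'f' at position 1
  'fgzo' < 'frxc' since 'g' < 'r' at position 2
  'frxc' < 'fwdkoq' since 'r' < 'w' at position 2
  'fwdkoq' < 'int' since 'f' < 'i' at position 1
  'int' < 'jxg' since 'i' < 'j' at position 1
  'jxg' < 'pyzcl' since 'j' < 'p' at position 1
Chaining these comparisons gives the alphabetical order.
Final answer: ['ajvpsg', 'fgzo', 'frxc', 'fwdkoq', 'int', 'jxg', 'pyzcl']


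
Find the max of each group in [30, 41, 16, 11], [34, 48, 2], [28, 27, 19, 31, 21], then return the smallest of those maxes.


Find max of each group:
  Group 1: [30, 41, 16, 11] -> max = 41
  Group 2: [34, 48, 2] -> max = 48
  Group 3: [28, 27, 19, 31, 21] -> max = 31
Maxes: [41, 48, 31]
Minimum of maxes = 31
Final answer: 31


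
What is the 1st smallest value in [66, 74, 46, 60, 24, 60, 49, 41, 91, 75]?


Sort ascending: [24, 41, 46, 49, 60, 60, 66, 74, 75, 91]
The 1st element (1-indexed) is at index 0.
Value = 24
Final answer: 24


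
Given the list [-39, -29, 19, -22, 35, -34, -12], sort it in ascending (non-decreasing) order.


Original list: [-39, -29, 19, -22, 35, -34, -12]
Repeatedly take the smallest remaining element:
  Remaining [-39, -29, 19, -22, 35, -34, -12] -> smallest is -39
  Remaining [-29, 19, -22, 35, -34, -12] -> smallest is -34
  Remaining [-29, 19, -22, 35, -12] -> smallest is -29
  Remaining [19, -22, 35, -12] -> smallest is -22
  Remaining [19, 35, -12] -> smallest is -12
  Remaining [19, 35] -> smallest is 19
  Remaining [35] -> smallest is 35
Collecting the picks in order gives the sorted list.
Final answer: [-39, -34, -29, -22, -12, 19, 35]


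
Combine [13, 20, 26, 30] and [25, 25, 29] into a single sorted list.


List A: [13, 20, 26, 30]
List B: [25, 25, 29]
Repeatedly compare the front elements and take the smaller:
  13 vs 25 -> take 13
  20 vs 25 -> take 20
  26 vs 25 -> take 25
  26 vs 25 -> take 25
  26 vs 29 -> take 26
  30 vs 29 -> take 29
  B is exhausted; append the rest of A: [30]
Final answer: [13, 20, 25, 25, 26, 29, 30]


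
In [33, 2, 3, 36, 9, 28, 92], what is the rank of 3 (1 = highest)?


Sort descending: [92, 36, 33, 28, 9, 3, 2]
Find 3 in the sorted list.
3 is at position 6.
Final answer: 6


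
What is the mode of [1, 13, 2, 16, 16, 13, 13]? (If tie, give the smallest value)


Count the frequency of each value:
  1 appears 1 time(s)
  2 appears 1 time(s)
  13 appears 3 time(s)
  16 appears 2 time(s)
Maximum frequency is 3.
Only 13 reaches that frequency, so it is the mode.
Final answer: 13


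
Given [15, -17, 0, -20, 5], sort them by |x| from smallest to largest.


Compute absolute values:
  |15| = 15
  |-17| = 17
  |0| = 0
  |-20| = 20
  |5| = 5
Absolute values in increasing order: 0 < 5 < 15 < 17 < 20
Listing the original numbers in that order gives the answer.
Final answer: [0, 5, 15, -17, -20]


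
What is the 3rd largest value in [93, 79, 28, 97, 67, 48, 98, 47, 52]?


Sort descending: [98, 97, 93, 79, 67, 52, 48, 47, 28]
The 3rd element (1-indexed) is at index 2.
Value = 93
Final answer: 93


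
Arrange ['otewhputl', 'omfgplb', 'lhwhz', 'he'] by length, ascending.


Compute lengths:
  'otewhputl' has length 9
  'omfgplb' has length 7
  'lhwhz' has length 5
  'he' has length 2
Lengths in increasing order: 2 < 5 < 7 < 9
Listing the words in that order gives the answer.
Final answer: ['he', 'lhwhz', 'omfgplb', 'otewhputl']


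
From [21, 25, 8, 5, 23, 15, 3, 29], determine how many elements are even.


Check each element:
  21 is odd
  25 is odd
  8 is even
  5 is odd
  23 is odd
  15 is odd
  3 is odd
  29 is odd
Evens: [8]
Count of evens = 1
Final answer: 1


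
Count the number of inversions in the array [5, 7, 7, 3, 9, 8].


For each element, count the later elements that are smaller than it:
  5 (index 0): smaller elements after it = [3] -> 1
  7 (index 1): smaller elements after it = [3] -> 1
  7 (index 2): smaller elements after it = [3] -> 1
  3 (index 3): smaller elements after it = [] -> 0
  9 (index 4): smaller elements after it = [8] -> 1
Total inversions = 1 + 1 + 1 + 0 + 1 = 4
Final answer: 4


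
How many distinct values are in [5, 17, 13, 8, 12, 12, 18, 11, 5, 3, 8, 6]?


List all unique values:
Distinct values: [3, 5, 6, 8, 11, 12, 13, 17, 18]
Count = 9
Final answer: 9


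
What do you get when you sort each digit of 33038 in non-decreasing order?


The number 33038 has digits: 3, 3, 0, 3, 8
Sorted: 0, 3, 3, 3, 8
Joining the sorted digits gives the result.
Final answer: 03338


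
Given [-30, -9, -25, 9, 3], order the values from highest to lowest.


Original list: [-30, -9, -25, 9, 3]
Repeatedly take the largest remaining element:
  Remaining [-30, -9, -25, 9, 3] -> largest is 9
  Remaining [-30, -9, -25, 3] -> largest is 3
  Remaining [-30, -9, -25] -> largest is -9
  Remaining [-30, -25] -> largest is -25
  Remaining [-30] -> largest is -30
Collecting the picks in order gives the descending list.
Final answer: [9, 3, -9, -25, -30]


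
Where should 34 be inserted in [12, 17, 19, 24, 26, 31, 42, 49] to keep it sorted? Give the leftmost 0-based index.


List is sorted: [12, 17, 19, 24, 26, 31, 42, 49]
We need the leftmost position where 34 can be inserted, i.e. the first index whose element is >= 34 (or the end of the list if none is).
Binary search with low=0, high=8 (0-based indices):
  low=0, high=8, mid=4: a[4]=26 < 34, so low = 5
  low=5, high=8, mid=6: a[6]=42 >= 34, so high = 6
  low=5, high=6, mid=5: a[5]=31 < 34, so low = 6
Now low = high = 6, so the insertion index is 6.
Final answer: 6


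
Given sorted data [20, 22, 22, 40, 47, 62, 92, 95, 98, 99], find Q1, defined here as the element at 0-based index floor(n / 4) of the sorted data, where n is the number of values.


The list has n = 10 elements.
Q1 index = floor(10 / 4) = floor(2.5) = 2
Counting from index 0 in the sorted data, the element at index 2 is 22.
Final answer: 22


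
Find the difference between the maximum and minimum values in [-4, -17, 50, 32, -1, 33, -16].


Maximum value: 50
Minimum value: -17
Range = 50 - (-17) = 67
Final answer: 67


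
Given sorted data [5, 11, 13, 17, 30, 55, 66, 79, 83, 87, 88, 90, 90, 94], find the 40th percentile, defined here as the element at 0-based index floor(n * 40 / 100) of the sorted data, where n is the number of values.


The dataset has n = 14 elements.
Index = floor(14 * 40 / 100) = floor(560 / 100) = floor(5.6) = 5
Counting from index 0 in the sorted data, the element at index 5 is 55.
Final answer: 55


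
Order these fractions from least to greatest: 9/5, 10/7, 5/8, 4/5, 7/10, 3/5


Convert to decimal for comparison:
  9/5 = 1.8
  10/7 = 1.4286
  5/8 = 0.625
  4/5 = 0.8
  7/10 = 0.7
  3/5 = 0.6
Decimals in increasing order: 0.6 < 0.625 < 0.7 < 0.8 < 1.4286 < 1.8
Writing each back as its fraction gives the sorted order.
Final answer: 3/5, 5/8, 7/10, 4/5, 10/7, 9/5


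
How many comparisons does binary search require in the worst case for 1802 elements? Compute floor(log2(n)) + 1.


Binary search halves the search space each step.
Maximum comparisons = floor(log2(1802)) + 1
log2(1802) = 10.8154
floor(log2(1802)) = 10, so 10 + 1 = 11
Final answer: 11


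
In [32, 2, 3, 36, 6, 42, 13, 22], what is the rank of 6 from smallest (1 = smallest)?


Sort ascending: [2, 3, 6, 13, 22, 32, 36, 42]
Find 6 in the sorted list.
6 is at position 3 (1-indexed).
Final answer: 3


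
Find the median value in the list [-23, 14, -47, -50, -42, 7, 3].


First, sort the list: [-50, -47, -42, -23, 3, 7, 14]
The list has 7 elements (odd count).
The middle index is 3 (0-based), and the element there is -23.
Final answer: -23


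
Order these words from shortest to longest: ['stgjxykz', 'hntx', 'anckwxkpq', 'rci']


Compute lengths:
  'stgjxykz' has length 8
  'hntx' has length 4
  'anckwxkpq' has length 9
  'rci' has length 3
Lengths in increasing order: 3 < 4 < 8 < 9
Listing the words in that order gives the answer.
Final answer: ['rci', 'hntx', 'stgjxykz', 'anckwxkpq']


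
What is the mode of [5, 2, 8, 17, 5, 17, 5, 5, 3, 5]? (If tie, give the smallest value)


Count the frequency of each value:
  2 appears 1 time(s)
  3 appears 1 time(s)
  5 appears 5 time(s)
  8 appears 1 time(s)
  17 appears 2 time(s)
Maximum frequency is 5.
Only 5 reaches that frequency, so it is the mode.
Final answer: 5


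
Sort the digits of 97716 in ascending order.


The number 97716 has digits: 9, 7, 7, 1, 6
Sorted: 1, 6, 7, 7, 9
Joining the sorted digits gives the result.
Final answer: 16779


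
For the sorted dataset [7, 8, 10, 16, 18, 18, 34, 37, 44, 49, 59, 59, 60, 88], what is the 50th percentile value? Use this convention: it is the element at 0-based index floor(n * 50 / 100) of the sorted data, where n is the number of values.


The dataset has n = 14 elements.
Index = floor(14 * 50 / 100) = floor(700 / 100) = floor(7) = 7
Counting from index 0 in the sorted data, the element at index 7 is 37.
Final answer: 37


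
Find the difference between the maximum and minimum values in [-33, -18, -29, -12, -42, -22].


Maximum value: -12
Minimum value: -42
Range = -12 - (-42) = 30
Final answer: 30


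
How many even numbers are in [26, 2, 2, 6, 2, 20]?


Check each element:
  26 is even
  2 is even
  2 is even
  6 is even
  2 is even
  20 is even
Evens: [26, 2, 2, 6, 2, 20]
Count of evens = 6
Final answer: 6


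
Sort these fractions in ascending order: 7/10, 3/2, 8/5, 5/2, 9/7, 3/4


Convert to decimal for comparison:
  7/10 = 0.7
  3/2 = 1.5
  8/5 = 1.6
  5/2 = 2.5
  9/7 = 1.2857
  3/4 = 0.75
Decimals in increasing order: 0.7 < 0.75 < 1.2857 < 1.5 < 1.6 < 2.5
Writing each back as its fraction gives the sorted order.
Final answer: 7/10, 3/4, 9/7, 3/2, 8/5, 5/2


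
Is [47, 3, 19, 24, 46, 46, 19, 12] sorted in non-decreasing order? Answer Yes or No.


Check consecutive pairs:
  47 <= 3? False
  3 <= 19? True
  19 <= 24? True
  24 <= 46? True
  46 <= 46? True
  46 <= 19? False
  19 <= 12? False
3 consecutive pair(s) are out of order, so the list is not sorted.
Final answer: No


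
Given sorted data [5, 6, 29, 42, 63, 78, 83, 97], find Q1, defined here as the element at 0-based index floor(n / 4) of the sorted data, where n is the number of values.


The list has n = 8 elements.
Q1 index = floor(8 / 4) = floor(2) = 2
Counting from index 0 in the sorted data, the element at index 2 is 29.
Final answer: 29


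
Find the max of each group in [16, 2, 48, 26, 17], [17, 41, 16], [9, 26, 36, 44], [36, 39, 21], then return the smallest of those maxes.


Find max of each group:
  Group 1: [16, 2, 48, 26, 17] -> max = 48
  Group 2: [17, 41, 16] -> max = 41
  Group 3: [9, 26, 36, 44] -> max = 44
  Group 4: [36, 39, 21] -> max = 39
Maxes: [48, 41, 44, 39]
Minimum of maxes = 39
Final answer: 39


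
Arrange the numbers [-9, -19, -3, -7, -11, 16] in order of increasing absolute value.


Compute absolute values:
  |-9| = 9
  |-19| = 19
  |-3| = 3
  |-7| = 7
  |-11| = 11
  |16| = 16
Absolute values in increasing order: 3 < 7 < 9 < 11 < 16 < 19
Listing the original numbers in that order gives the answer.
Final answer: [-3, -7, -9, -11, 16, -19]


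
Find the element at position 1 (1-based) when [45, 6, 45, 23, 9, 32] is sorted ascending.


Sort ascending: [6, 9, 23, 32, 45, 45]
The 1st element (1-indexed) is at index 0.
Value = 6
Final answer: 6


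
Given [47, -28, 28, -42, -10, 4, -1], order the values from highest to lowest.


Original list: [47, -28, 28, -42, -10, 4, -1]
Repeatedly take the largest remaining element:
  Remaining [47, -28, 28, -42, -10, 4, -1] -> largest is 47
  Remaining [-28, 28, -42, -10, 4, -1] -> largest is 28
  Remaining [-28, -42, -10, 4, -1] -> largest is 4
  Remaining [-28, -42, -10, -1] -> largest is -1
  Remaining [-28, -42, -10] -> largest is -10
  Remaining [-28, -42] -> largest is -28
  Remaining [-42] -> largest is -42
Collecting the picks in order gives the descending list.
Final answer: [47, 28, 4, -1, -10, -28, -42]


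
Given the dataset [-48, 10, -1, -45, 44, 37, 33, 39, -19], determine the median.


First, sort the list: [-48, -45, -19, -1, 10, 33, 37, 39, 44]
The list has 9 elements (odd count).
The middle index is 4 (0-based), and the element there is 10.
Final answer: 10


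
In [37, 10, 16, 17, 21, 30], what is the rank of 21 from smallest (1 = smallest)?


Sort ascending: [10, 16, 17, 21, 30, 37]
Find 21 in the sorted list.
21 is at position 4 (1-indexed).
Final answer: 4


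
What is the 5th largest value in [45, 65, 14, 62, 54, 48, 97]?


Sort descending: [97, 65, 62, 54, 48, 45, 14]
The 5th element (1-indexed) is at index 4.
Value = 48
Final answer: 48


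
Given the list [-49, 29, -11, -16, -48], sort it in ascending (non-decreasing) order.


Original list: [-49, 29, -11, -16, -48]
Repeatedly take the smallest remaining element:
  Remaining [-49, 29, -11, -16, -48] -> smallest is -49
  Remaining [29, -11, -16, -48] -> smallest is -48
  Remaining [29, -11, -16] -> smallest is -16
  Remaining [29, -11] -> smallest is -11
  Remaining [29] -> smallest is 29
Collecting the picks in order gives the sorted list.
Final answer: [-49, -48, -16, -11, 29]


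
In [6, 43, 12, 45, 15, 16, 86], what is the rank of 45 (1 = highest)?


Sort descending: [86, 45, 43, 16, 15, 12, 6]
Find 45 in the sorted list.
45 is at position 2.
Final answer: 2


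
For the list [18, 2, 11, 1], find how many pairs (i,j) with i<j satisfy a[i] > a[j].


For each element, count the later elements that are smaller than it:
  18 (index 0): smaller elements after it = [2, 11, 1] -> 3
  2 (index 1): smaller elements after it = [1] -> 1
  11 (index 2): smaller elements after it = [1] -> 1
Total inversions = 3 + 1 + 1 = 5
Final answer: 5


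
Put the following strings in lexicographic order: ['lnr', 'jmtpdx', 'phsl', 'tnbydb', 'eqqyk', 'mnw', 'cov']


Compare strings character by character (the first differing letter decides):
  'cov' < 'eqqyk' since 'c' < 'e' at position 1
  'eqqyk' < 'jmtpdx' since 'e' < 'j' at position 1
  'jmtpdx' < 'lnr' since 'j' < 'l' at position 1
  'lnr' < 'mnw' since 'l' < 'm' at position 1
  'mnw' < 'phsl' since 'm' < 'p' at position 1
  'phsl' < 'tnbydb' since 'p' < 't' at position 1
Chaining these comparisons gives the alphabetical order.
Final answer: ['cov', 'eqqyk', 'jmtpdx', 'lnr', 'mnw', 'phsl', 'tnbydb']


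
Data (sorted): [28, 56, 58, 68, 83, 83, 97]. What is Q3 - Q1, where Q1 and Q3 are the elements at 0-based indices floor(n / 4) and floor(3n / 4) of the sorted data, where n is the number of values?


The data has n = 7 elements.
Q1 index = floor(7 / 4) = floor(1.75) = 1; Q3 index = floor(3 * 7 / 4) = floor(5.25) = 5
Q1 = element at index 1 = 56
Q3 = element at index 5 = 83
IQR = 83 - 56 = 27
Final answer: 27


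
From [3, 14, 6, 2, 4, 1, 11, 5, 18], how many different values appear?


List all unique values:
Distinct values: [1, 2, 3, 4, 5, 6, 11, 14, 18]
Count = 9
Final answer: 9


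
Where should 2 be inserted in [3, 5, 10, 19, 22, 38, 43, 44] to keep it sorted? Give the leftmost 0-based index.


List is sorted: [3, 5, 10, 19, 22, 38, 43, 44]
We need the leftmost position where 2 can be inserted, i.e. the first index whose element is >= 2 (or the end of the list if none is).
Binary search with low=0, high=8 (0-based indices):
  low=0, high=8, mid=4: a[4]=22 >= 2, so high = 4
  low=0, high=4, mid=2: a[2]=10 >= 2, so high = 2
  low=0, high=2, mid=1: a[1]=5 >= 2, so high = 1
  low=0, high=1, mid=0: a[0]=3 >= 2, so high = 0
Now low = high = 0, so the insertion index is 0.
Final answer: 0


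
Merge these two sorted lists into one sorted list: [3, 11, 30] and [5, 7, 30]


List A: [3, 11, 30]
List B: [5, 7, 30]
Repeatedly compare the front elements and take the smaller:
  3 vs 5 -> take 3
  11 vs 5 -> take 5
  11 vs 7 -> take 7
  11 vs 30 -> take 11
  30 vs 30 -> take 30
  A is exhausted; append the rest of B: [30]
Final answer: [3, 5, 7, 11, 30, 30]


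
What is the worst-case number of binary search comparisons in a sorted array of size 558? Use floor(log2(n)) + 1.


Binary search halves the search space each step.
Maximum comparisons = floor(log2(558)) + 1
log2(558) = 9.1241
floor(log2(558)) = 9, so 9 + 1 = 10
Final answer: 10


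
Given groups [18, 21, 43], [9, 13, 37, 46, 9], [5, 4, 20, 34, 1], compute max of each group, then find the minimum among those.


Find max of each group:
  Group 1: [18, 21, 43] -> max = 43
  Group 2: [9, 13, 37, 46, 9] -> max = 46
  Group 3: [5, 4, 20, 34, 1] -> max = 34
Maxes: [43, 46, 34]
Minimum of maxes = 34
Final answer: 34


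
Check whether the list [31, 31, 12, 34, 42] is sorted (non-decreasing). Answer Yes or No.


Check consecutive pairs:
  31 <= 31? True
  31 <= 12? False
  12 <= 34? True
  34 <= 42? True
1 consecutive pair(s) are out of order, so the list is not sorted.
Final answer: No


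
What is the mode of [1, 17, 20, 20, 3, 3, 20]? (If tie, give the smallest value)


Count the frequency of each value:
  1 appears 1 time(s)
  3 appears 2 time(s)
  17 appears 1 time(s)
  20 appears 3 time(s)
Maximum frequency is 3.
Only 20 reaches that frequency, so it is the mode.
Final answer: 20


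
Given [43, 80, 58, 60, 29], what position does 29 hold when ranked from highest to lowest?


Sort descending: [80, 60, 58, 43, 29]
Find 29 in the sorted list.
29 is at position 5.
Final answer: 5


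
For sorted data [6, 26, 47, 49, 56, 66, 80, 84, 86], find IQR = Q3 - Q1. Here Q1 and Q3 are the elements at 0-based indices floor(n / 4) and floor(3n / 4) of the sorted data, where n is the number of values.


The data has n = 9 elements.
Q1 index = floor(9 / 4) = floor(2.25) = 2; Q3 index = floor(3 * 9 / 4) = floor(6.75) = 6
Q1 = element at index 2 = 47
Q3 = element at index 6 = 80
IQR = 80 - 47 = 33
Final answer: 33


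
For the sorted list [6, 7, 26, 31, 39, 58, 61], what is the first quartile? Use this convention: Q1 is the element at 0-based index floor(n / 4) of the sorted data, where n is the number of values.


The list has n = 7 elements.
Q1 index = floor(7 / 4) = floor(1.75) = 1
Counting from index 0 in the sorted data, the element at index 1 is 7.
Final answer: 7


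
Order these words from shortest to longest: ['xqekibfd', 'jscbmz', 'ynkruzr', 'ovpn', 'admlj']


Compute lengths:
  'xqekibfd' has length 8
  'jscbmz' has length 6
  'ynkruzr' has length 7
  'ovpn' has length 4
  'admlj' has length 5
Lengths in increasing order: 4 < 5 < 6 < 7 < 8
Listing the words in that order gives the answer.
Final answer: ['ovpn', 'admlj', 'jscbmz', 'ynkruzr', 'xqekibfd']


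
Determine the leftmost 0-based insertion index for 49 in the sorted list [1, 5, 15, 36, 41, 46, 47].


List is sorted: [1, 5, 15, 36, 41, 46, 47]
We need the leftmost position where 49 can be inserted, i.e. the first index whose element is >= 49 (or the end of the list if none is).
Binary search with low=0, high=7 (0-based indices):
  low=0, high=7, mid=3: a[3]=36 < 49, so low = 4
  low=4, high=7, mid=5: a[5]=46 < 49, so low = 6
  low=6, high=7, mid=6: a[6]=47 < 49, so low = 7
Now low = high = 7, so the insertion index is 7.
Final answer: 7


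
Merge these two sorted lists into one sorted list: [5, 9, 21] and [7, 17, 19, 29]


List A: [5, 9, 21]
List B: [7, 17, 19, 29]
Repeatedly compare the front elements and take the smaller:
  5 vs 7 -> take 5
  9 vs 7 -> take 7
  9 vs 17 -> take 9
  21 vs 17 -> take 17
  21 vs 19 -> take 19
  21 vs 29 -> take 21
  A is exhausted; append the rest of B: [29]
Final answer: [5, 7, 9, 17, 19, 21, 29]


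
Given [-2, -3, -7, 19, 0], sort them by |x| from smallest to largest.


Compute absolute values:
  |-2| = 2
  |-3| = 3
  |-7| = 7
  |19| = 19
  |0| = 0
Absolute values in increasing order: 0 < 2 < 3 < 7 < 19
Listing the original numbers in that order gives the answer.
Final answer: [0, -2, -3, -7, 19]


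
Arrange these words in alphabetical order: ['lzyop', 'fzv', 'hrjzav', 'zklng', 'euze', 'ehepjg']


Compare strings character by character (the first differing letter decides):
  'ehepjg' < 'euze' since 'h' < 'u' at position 2
  'euze' < 'fzv' since 'e' < 'f' at position 1
  'fzv' < 'hrjzav' since 'f' < 'h' at position 1
  'hrjzav' < 'lzyop' since 'h' < 'l' at position 1
  'lzyop' < 'zklng' since 'l' < 'z' at position 1
Chaining these comparisons gives the alphabetical order.
Final answer: ['ehepjg', 'euze', 'fzv', 'hrjzav', 'lzyop', 'zklng']


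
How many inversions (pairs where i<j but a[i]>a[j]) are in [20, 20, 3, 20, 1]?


For each element, count the later elements that are smaller than it:
  20 (index 0): smaller elements after it = [3, 1] -> 2
  20 (index 1): smaller elements after it = [3, 1] -> 2
  3 (index 2): smaller elements after it = [1] -> 1
  20 (index 3): smaller elements after it = [1] -> 1
Total inversions = 2 + 2 + 1 + 1 = 6
Final answer: 6


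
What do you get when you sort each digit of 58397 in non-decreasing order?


The number 58397 has digits: 5, 8, 3, 9, 7
Sorted: 3, 5, 7, 8, 9
Joining the sorted digits gives the result.
Final answer: 35789


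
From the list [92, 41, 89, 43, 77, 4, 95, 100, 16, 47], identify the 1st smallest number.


Sort ascending: [4, 16, 41, 43, 47, 77, 89, 92, 95, 100]
The 1st element (1-indexed) is at index 0.
Value = 4
Final answer: 4


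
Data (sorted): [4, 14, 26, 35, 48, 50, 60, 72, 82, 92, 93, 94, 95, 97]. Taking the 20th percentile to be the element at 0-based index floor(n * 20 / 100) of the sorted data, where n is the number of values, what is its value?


The dataset has n = 14 elements.
Index = floor(14 * 20 / 100) = floor(280 / 100) = floor(2.8) = 2
Counting from index 0 in the sorted data, the element at index 2 is 26.
Final answer: 26


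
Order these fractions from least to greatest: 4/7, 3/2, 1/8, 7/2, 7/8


Convert to decimal for comparison:
  4/7 = 0.5714
  3/2 = 1.5
  1/8 = 0.125
  7/2 = 3.5
  7/8 = 0.875
Decimals in increasing order: 0.125 < 0.5714 < 0.875 < 1.5 < 3.5
Writing each back as its fraction gives the sorted order.
Final answer: 1/8, 4/7, 7/8, 3/2, 7/2


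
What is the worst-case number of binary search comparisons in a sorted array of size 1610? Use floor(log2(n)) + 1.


Binary search halves the search space each step.
Maximum comparisons = floor(log2(1610)) + 1
log2(1610) = 10.6528
floor(log2(1610)) = 10, so 10 + 1 = 11
Final answer: 11


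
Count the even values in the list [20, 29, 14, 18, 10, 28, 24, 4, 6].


Check each element:
  20 is even
  29 is odd
  14 is even
  18 is even
  10 is even
  28 is even
  24 is even
  4 is even
  6 is even
Evens: [20, 14, 18, 10, 28, 24, 4, 6]
Count of evens = 8
Final answer: 8


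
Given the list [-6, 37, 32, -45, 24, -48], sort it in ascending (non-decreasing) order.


Original list: [-6, 37, 32, -45, 24, -48]
Repeatedly take the smallest remaining element:
  Remaining [-6, 37, 32, -45, 24, -48] -> smallest is -48
  Remaining [-6, 37, 32, -45, 24] -> smallest is -45
  Remaining [-6, 37, 32, 24] -> smallest is -6
  Remaining [37, 32, 24] -> smallest is 24
  Remaining [37, 32] -> smallest is 32
  Remaining [37] -> smallest is 37
Collecting the picks in order gives the sorted list.
Final answer: [-48, -45, -6, 24, 32, 37]


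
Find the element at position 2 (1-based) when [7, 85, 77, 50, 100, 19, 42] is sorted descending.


Sort descending: [100, 85, 77, 50, 42, 19, 7]
The 2nd element (1-indexed) is at index 1.
Value = 85
Final answer: 85


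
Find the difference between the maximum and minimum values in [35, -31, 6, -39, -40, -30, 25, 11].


Maximum value: 35
Minimum value: -40
Range = 35 - (-40) = 75
Final answer: 75


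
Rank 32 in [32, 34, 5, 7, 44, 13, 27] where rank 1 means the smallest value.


Sort ascending: [5, 7, 13, 27, 32, 34, 44]
Find 32 in the sorted list.
32 is at position 5 (1-indexed).
Final answer: 5


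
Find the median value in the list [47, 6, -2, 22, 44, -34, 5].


First, sort the list: [-34, -2, 5, 6, 22, 44, 47]
The list has 7 elements (odd count).
The middle index is 3 (0-based), and the element there is 6.
Final answer: 6


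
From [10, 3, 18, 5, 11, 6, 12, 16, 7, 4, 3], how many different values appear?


List all unique values:
Distinct values: [3, 4, 5, 6, 7, 10, 11, 12, 16, 18]
Count = 10
Final answer: 10


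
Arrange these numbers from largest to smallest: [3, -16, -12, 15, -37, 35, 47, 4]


Original list: [3, -16, -12, 15, -37, 35, 47, 4]
Repeatedly take the largest remaining element:
  Remaining [3, -16, -12, 15, -37, 35, 47, 4] -> largest is 47
  Remaining [3, -16, -12, 15, -37, 35, 4] -> largest is 35
  Remaining [3, -16, -12, 15, -37, 4] -> largest is 15
  Remaining [3, -16, -12, -37, 4] -> largest is 4
  Remaining [3, -16, -12, -37] -> largest is 3
  Remaining [-16, -12, -37] -> largest is -12
  Remaining [-16, -37] -> largest is -16
  Remaining [-37] -> largest is -37
Collecting the picks in order gives the descending list.
Final answer: [47, 35, 15, 4, 3, -12, -16, -37]


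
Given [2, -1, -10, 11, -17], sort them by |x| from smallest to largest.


Compute absolute values:
  |2| = 2
  |-1| = 1
  |-10| = 10
  |11| = 11
  |-17| = 17
Absolute values in increasing order: 1 < 2 < 10 < 11 < 17
Listing the original numbers in that order gives the answer.
Final answer: [-1, 2, -10, 11, -17]


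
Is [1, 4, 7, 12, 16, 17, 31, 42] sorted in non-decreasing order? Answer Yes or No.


Check consecutive pairs:
  1 <= 4? True
  4 <= 7? True
  7 <= 12? True
  12 <= 16? True
  16 <= 17? True
  17 <= 31? True
  31 <= 42? True
Every consecutive pair is in order, so the list is non-decreasing.
Final answer: Yes


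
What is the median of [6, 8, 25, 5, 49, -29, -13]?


First, sort the list: [-29, -13, 5, 6, 8, 25, 49]
The list has 7 elements (odd count).
The middle index is 3 (0-based), and the element there is 6.
Final answer: 6


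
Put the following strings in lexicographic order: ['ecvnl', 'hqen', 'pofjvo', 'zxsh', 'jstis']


Compare strings character by character (the first differing letter decides):
  'ecvnl' < 'hqen' since 'e' < 'h' at position 1
  'hqen' < 'jstis' since 'h' < 'j' at position 1
  'jstis' < 'pofjvo' since 'j' < 'p' at position 1
  'pofjvo' < 'zxsh' since 'p' < 'z' at position 1
Chaining these comparisons gives the alphabetical order.
Final answer: ['ecvnl', 'hqen', 'jstis', 'pofjvo', 'zxsh']
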